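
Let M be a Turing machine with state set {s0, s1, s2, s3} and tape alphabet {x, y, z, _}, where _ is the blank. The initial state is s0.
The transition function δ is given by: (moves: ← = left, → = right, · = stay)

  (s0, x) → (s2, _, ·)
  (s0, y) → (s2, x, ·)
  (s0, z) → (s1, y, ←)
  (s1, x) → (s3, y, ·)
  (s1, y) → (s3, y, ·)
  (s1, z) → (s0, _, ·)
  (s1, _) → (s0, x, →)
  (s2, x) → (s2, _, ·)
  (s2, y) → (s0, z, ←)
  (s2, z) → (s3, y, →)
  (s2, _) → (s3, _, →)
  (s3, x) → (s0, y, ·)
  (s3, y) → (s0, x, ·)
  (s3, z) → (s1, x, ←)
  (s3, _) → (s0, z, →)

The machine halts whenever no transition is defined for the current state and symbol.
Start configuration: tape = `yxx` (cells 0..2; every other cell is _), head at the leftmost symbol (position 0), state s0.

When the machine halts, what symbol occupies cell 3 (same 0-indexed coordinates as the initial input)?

z

s0 | [y]xx__   read y → write x, move ·, go to s2
s2 | [x]xx__   read x → write _, move ·, go to s2
s2 | [_]xx__   read _ → write _, move →, go to s3
s3 | _[x]x__   read x → write y, move ·, go to s0
s0 | _[y]x__   read y → write x, move ·, go to s2
s2 | _[x]x__   read x → write _, move ·, go to s2
s2 | _[_]x__   read _ → write _, move →, go to s3
s3 | __[x]__   read x → write y, move ·, go to s0
s0 | __[y]__   read y → write x, move ·, go to s2
s2 | __[x]__   read x → write _, move ·, go to s2
s2 | __[_]__   read _ → write _, move →, go to s3
s3 | ___[_]_   read _ → write z, move →, go to s0
s0 | ___z[_]
Cell 3 holds z when M halts.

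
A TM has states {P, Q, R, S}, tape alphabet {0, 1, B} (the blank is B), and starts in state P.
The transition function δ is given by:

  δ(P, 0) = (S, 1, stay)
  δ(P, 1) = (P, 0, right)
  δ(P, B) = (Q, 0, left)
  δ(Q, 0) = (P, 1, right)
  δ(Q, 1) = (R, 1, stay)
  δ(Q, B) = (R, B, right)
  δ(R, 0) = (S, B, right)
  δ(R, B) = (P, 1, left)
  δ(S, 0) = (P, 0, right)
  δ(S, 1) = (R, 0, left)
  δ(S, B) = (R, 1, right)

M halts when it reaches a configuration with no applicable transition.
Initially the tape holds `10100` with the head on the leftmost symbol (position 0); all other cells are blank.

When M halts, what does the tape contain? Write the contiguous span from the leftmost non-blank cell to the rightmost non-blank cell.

P | [1]0100B   read 1 → write 0, move right, go to P
P | 0[0]100B   read 0 → write 1, move stay, go to S
S | 0[1]100B   read 1 → write 0, move left, go to R
R | [0]0100B   read 0 → write B, move right, go to S
S | B[0]100B   read 0 → write 0, move right, go to P
P | B0[1]00B   read 1 → write 0, move right, go to P
P | B00[0]0B   read 0 → write 1, move stay, go to S
S | B00[1]0B   read 1 → write 0, move left, go to R
R | B0[0]00B   read 0 → write B, move right, go to S
S | B0B[0]0B   read 0 → write 0, move right, go to P
P | B0B0[0]B   read 0 → write 1, move stay, go to S
S | B0B0[1]B   read 1 → write 0, move left, go to R
R | B0B[0]0B   read 0 → write B, move right, go to S
S | B0BB[0]B   read 0 → write 0, move right, go to P
P | B0BB0[B]   read B → write 0, move left, go to Q
Q | B0BB[0]0   read 0 → write 1, move right, go to P
P | B0BB1[0]   read 0 → write 1, move stay, go to S
S | B0BB1[1]   read 1 → write 0, move left, go to R
R | B0BB[1]0
The non-blank tape span at halt is 0BB10.

0BB10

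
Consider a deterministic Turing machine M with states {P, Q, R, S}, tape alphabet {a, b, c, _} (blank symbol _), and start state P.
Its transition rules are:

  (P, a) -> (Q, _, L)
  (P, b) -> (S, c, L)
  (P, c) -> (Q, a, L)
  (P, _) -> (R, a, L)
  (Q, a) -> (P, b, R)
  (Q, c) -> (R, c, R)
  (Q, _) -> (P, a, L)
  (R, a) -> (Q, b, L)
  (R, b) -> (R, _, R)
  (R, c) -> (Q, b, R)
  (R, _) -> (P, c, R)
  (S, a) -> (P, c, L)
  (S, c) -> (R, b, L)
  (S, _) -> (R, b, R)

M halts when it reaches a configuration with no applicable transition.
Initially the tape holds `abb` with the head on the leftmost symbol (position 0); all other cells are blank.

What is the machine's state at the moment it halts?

S

state=P head=0 tape=___[a]bb   (P,a)→(Q,_,L)
state=Q head=-1 tape=__[_]_bb   (Q,_)→(P,a,L)
state=P head=-2 tape=_[_]a_bb   (P,_)→(R,a,L)
state=R head=-3 tape=[_]aa_bb   (R,_)→(P,c,R)
state=P head=-2 tape=c[a]a_bb   (P,a)→(Q,_,L)
state=Q head=-3 tape=[c]_a_bb   (Q,c)→(R,c,R)
state=R head=-2 tape=c[_]a_bb   (R,_)→(P,c,R)
state=P head=-1 tape=cc[a]_bb   (P,a)→(Q,_,L)
state=Q head=-2 tape=c[c]__bb   (Q,c)→(R,c,R)
state=R head=-1 tape=cc[_]_bb   (R,_)→(P,c,R)
state=P head=0 tape=ccc[_]bb   (P,_)→(R,a,L)
state=R head=-1 tape=cc[c]abb   (R,c)→(Q,b,R)
state=Q head=0 tape=ccb[a]bb   (Q,a)→(P,b,R)
state=P head=1 tape=ccbb[b]b   (P,b)→(S,c,L)
state=S head=0 tape=ccb[b]cb
No transition is defined for (S, b); M halts in state S.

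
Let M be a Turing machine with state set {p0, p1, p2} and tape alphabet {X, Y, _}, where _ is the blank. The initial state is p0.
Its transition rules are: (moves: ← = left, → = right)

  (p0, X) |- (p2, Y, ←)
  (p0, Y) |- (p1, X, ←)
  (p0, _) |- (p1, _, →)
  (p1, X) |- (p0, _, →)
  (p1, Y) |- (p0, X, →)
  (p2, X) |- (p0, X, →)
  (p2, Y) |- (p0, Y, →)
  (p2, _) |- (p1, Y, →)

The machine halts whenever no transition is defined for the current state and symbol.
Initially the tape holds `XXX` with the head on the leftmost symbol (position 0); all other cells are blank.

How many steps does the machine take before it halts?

state=p0 head=0 tape=_[X]XX__   (p0,X)→(p2,Y,←)
state=p2 head=-1 tape=[_]YXX__   (p2,_)→(p1,Y,→)
state=p1 head=0 tape=Y[Y]XX__   (p1,Y)→(p0,X,→)
state=p0 head=1 tape=YX[X]X__   (p0,X)→(p2,Y,←)
state=p2 head=0 tape=Y[X]YX__   (p2,X)→(p0,X,→)
state=p0 head=1 tape=YX[Y]X__   (p0,Y)→(p1,X,←)
state=p1 head=0 tape=Y[X]XX__   (p1,X)→(p0,_,→)
state=p0 head=1 tape=Y_[X]X__   (p0,X)→(p2,Y,←)
state=p2 head=0 tape=Y[_]YX__   (p2,_)→(p1,Y,→)
state=p1 head=1 tape=YY[Y]X__   (p1,Y)→(p0,X,→)
state=p0 head=2 tape=YYX[X]__   (p0,X)→(p2,Y,←)
state=p2 head=1 tape=YY[X]Y__   (p2,X)→(p0,X,→)
state=p0 head=2 tape=YYX[Y]__   (p0,Y)→(p1,X,←)
state=p1 head=1 tape=YY[X]X__   (p1,X)→(p0,_,→)
state=p0 head=2 tape=YY_[X]__   (p0,X)→(p2,Y,←)
state=p2 head=1 tape=YY[_]Y__   (p2,_)→(p1,Y,→)
state=p1 head=2 tape=YYY[Y]__   (p1,Y)→(p0,X,→)
state=p0 head=3 tape=YYYX[_]_   (p0,_)→(p1,_,→)
state=p1 head=4 tape=YYYX_[_]
M halts after 18 transitions.

18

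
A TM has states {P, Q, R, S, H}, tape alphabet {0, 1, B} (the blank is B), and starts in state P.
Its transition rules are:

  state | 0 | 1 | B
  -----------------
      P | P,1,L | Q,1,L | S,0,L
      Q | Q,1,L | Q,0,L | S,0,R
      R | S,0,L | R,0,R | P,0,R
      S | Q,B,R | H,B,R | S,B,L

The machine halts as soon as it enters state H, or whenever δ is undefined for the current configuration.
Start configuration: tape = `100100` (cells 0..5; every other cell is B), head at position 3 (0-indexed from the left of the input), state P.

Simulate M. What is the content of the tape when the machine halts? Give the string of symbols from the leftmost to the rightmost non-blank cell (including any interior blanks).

00000B0

state=P head=3 tape=B100[1]00   (P,1)→(Q,1,L)
state=Q head=2 tape=B10[0]100   (Q,0)→(Q,1,L)
state=Q head=1 tape=B1[0]1100   (Q,0)→(Q,1,L)
state=Q head=0 tape=B[1]11100   (Q,1)→(Q,0,L)
state=Q head=-1 tape=[B]011100   (Q,B)→(S,0,R)
state=S head=0 tape=0[0]11100   (S,0)→(Q,B,R)
state=Q head=1 tape=0B[1]1100   (Q,1)→(Q,0,L)
state=Q head=0 tape=0[B]01100   (Q,B)→(S,0,R)
state=S head=1 tape=00[0]1100   (S,0)→(Q,B,R)
state=Q head=2 tape=00B[1]100   (Q,1)→(Q,0,L)
state=Q head=1 tape=00[B]0100   (Q,B)→(S,0,R)
state=S head=2 tape=000[0]100   (S,0)→(Q,B,R)
state=Q head=3 tape=000B[1]00   (Q,1)→(Q,0,L)
state=Q head=2 tape=000[B]000   (Q,B)→(S,0,R)
state=S head=3 tape=0000[0]00   (S,0)→(Q,B,R)
state=Q head=4 tape=0000B[0]0   (Q,0)→(Q,1,L)
state=Q head=3 tape=0000[B]10   (Q,B)→(S,0,R)
state=S head=4 tape=00000[1]0   (S,1)→(H,B,R)
state=H head=5 tape=00000B[0]
The non-blank tape span at halt is 00000B0.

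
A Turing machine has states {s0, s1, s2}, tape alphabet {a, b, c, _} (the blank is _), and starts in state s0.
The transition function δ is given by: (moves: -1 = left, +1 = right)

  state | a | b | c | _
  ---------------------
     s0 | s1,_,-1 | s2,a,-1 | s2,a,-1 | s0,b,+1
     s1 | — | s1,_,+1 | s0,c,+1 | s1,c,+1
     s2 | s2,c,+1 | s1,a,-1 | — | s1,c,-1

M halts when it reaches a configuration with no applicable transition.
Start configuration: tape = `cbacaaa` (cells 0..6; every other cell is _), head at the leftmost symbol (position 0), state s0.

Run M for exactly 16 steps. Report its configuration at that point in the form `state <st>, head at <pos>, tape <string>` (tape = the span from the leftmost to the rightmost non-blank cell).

state=s0 head=0 tape=__[c]bacaaa   (s0,c)→(s2,a,-1)
state=s2 head=-1 tape=_[_]abacaaa   (s2,_)→(s1,c,-1)
state=s1 head=-2 tape=[_]cabacaaa   (s1,_)→(s1,c,+1)
state=s1 head=-1 tape=c[c]abacaaa   (s1,c)→(s0,c,+1)
state=s0 head=0 tape=cc[a]bacaaa   (s0,a)→(s1,_,-1)
state=s1 head=-1 tape=c[c]_bacaaa   (s1,c)→(s0,c,+1)
state=s0 head=0 tape=cc[_]bacaaa   (s0,_)→(s0,b,+1)
state=s0 head=1 tape=ccb[b]acaaa   (s0,b)→(s2,a,-1)
state=s2 head=0 tape=cc[b]aacaaa   (s2,b)→(s1,a,-1)
state=s1 head=-1 tape=c[c]aaacaaa   (s1,c)→(s0,c,+1)
state=s0 head=0 tape=cc[a]aacaaa   (s0,a)→(s1,_,-1)
state=s1 head=-1 tape=c[c]_aacaaa   (s1,c)→(s0,c,+1)
state=s0 head=0 tape=cc[_]aacaaa   (s0,_)→(s0,b,+1)
state=s0 head=1 tape=ccb[a]acaaa   (s0,a)→(s1,_,-1)
state=s1 head=0 tape=cc[b]_acaaa   (s1,b)→(s1,_,+1)
state=s1 head=1 tape=cc_[_]acaaa   (s1,_)→(s1,c,+1)
state=s1 head=2 tape=cc_c[a]caaa
After 16 steps: state s1, head at 2, tape cc_cacaaa.

state s1, head at 2, tape cc_cacaaa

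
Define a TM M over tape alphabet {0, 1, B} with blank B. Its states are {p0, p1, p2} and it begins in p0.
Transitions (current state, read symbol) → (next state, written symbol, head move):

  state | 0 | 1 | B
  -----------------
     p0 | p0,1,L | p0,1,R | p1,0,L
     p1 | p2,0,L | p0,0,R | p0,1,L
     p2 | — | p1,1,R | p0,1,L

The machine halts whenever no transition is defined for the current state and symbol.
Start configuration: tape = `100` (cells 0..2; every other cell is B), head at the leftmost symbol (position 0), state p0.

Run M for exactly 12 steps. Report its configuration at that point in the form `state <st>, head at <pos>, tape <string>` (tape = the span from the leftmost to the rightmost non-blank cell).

state p0, head at 2, tape 1111

p0 | [1]00B   read 1 → write 1, move R, go to p0
p0 | 1[0]0B   read 0 → write 1, move L, go to p0
p0 | [1]10B   read 1 → write 1, move R, go to p0
p0 | 1[1]0B   read 1 → write 1, move R, go to p0
p0 | 11[0]B   read 0 → write 1, move L, go to p0
p0 | 1[1]1B   read 1 → write 1, move R, go to p0
p0 | 11[1]B   read 1 → write 1, move R, go to p0
p0 | 111[B]   read B → write 0, move L, go to p1
p1 | 11[1]0   read 1 → write 0, move R, go to p0
p0 | 110[0]   read 0 → write 1, move L, go to p0
p0 | 11[0]1   read 0 → write 1, move L, go to p0
p0 | 1[1]11   read 1 → write 1, move R, go to p0
p0 | 11[1]1
After 12 steps: state p0, head at 2, tape 1111.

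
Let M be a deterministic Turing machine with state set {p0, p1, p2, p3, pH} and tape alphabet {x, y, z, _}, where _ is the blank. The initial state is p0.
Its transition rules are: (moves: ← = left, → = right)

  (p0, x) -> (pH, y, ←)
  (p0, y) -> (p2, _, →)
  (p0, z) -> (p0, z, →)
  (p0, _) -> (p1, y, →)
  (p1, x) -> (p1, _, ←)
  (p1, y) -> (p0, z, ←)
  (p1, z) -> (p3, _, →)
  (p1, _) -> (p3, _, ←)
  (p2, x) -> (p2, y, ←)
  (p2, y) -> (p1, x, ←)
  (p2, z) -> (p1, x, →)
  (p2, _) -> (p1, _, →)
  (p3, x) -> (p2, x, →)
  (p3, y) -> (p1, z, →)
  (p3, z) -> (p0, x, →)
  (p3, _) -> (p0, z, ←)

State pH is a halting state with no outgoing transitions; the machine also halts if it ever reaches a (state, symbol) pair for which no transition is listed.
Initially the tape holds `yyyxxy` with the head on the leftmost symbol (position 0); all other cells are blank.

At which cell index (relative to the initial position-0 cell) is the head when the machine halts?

state=p0 head=0 tape=__[y]yyxxy   (p0,y)→(p2,_,→)
state=p2 head=1 tape=___[y]yxxy   (p2,y)→(p1,x,←)
state=p1 head=0 tape=__[_]xyxxy   (p1,_)→(p3,_,←)
state=p3 head=-1 tape=_[_]_xyxxy   (p3,_)→(p0,z,←)
state=p0 head=-2 tape=[_]z_xyxxy   (p0,_)→(p1,y,→)
state=p1 head=-1 tape=y[z]_xyxxy   (p1,z)→(p3,_,→)
state=p3 head=0 tape=y_[_]xyxxy   (p3,_)→(p0,z,←)
state=p0 head=-1 tape=y[_]zxyxxy   (p0,_)→(p1,y,→)
state=p1 head=0 tape=yy[z]xyxxy   (p1,z)→(p3,_,→)
state=p3 head=1 tape=yy_[x]yxxy   (p3,x)→(p2,x,→)
state=p2 head=2 tape=yy_x[y]xxy   (p2,y)→(p1,x,←)
state=p1 head=1 tape=yy_[x]xxxy   (p1,x)→(p1,_,←)
state=p1 head=0 tape=yy[_]_xxxy   (p1,_)→(p3,_,←)
state=p3 head=-1 tape=y[y]__xxxy   (p3,y)→(p1,z,→)
state=p1 head=0 tape=yz[_]_xxxy   (p1,_)→(p3,_,←)
state=p3 head=-1 tape=y[z]__xxxy   (p3,z)→(p0,x,→)
state=p0 head=0 tape=yx[_]_xxxy   (p0,_)→(p1,y,→)
state=p1 head=1 tape=yxy[_]xxxy   (p1,_)→(p3,_,←)
state=p3 head=0 tape=yx[y]_xxxy   (p3,y)→(p1,z,→)
state=p1 head=1 tape=yxz[_]xxxy   (p1,_)→(p3,_,←)
state=p3 head=0 tape=yx[z]_xxxy   (p3,z)→(p0,x,→)
state=p0 head=1 tape=yxx[_]xxxy   (p0,_)→(p1,y,→)
state=p1 head=2 tape=yxxy[x]xxy   (p1,x)→(p1,_,←)
state=p1 head=1 tape=yxx[y]_xxy   (p1,y)→(p0,z,←)
state=p0 head=0 tape=yx[x]z_xxy   (p0,x)→(pH,y,←)
state=pH head=-1 tape=y[x]yz_xxy
At halt the head is at cell -1.

-1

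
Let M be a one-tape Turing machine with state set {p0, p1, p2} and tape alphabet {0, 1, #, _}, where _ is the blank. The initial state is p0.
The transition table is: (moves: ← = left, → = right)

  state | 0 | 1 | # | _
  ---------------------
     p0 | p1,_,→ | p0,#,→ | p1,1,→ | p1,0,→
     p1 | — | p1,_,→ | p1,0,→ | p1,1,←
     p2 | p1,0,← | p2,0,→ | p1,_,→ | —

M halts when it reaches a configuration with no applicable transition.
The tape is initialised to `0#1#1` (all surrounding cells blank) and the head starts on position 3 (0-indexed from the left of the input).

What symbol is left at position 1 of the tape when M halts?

0

state=p0 head=3 tape=0#1[#]1____   (p0,#)→(p1,1,→)
state=p1 head=4 tape=0#11[1]____   (p1,1)→(p1,_,→)
state=p1 head=5 tape=0#11_[_]___   (p1,_)→(p1,1,←)
state=p1 head=4 tape=0#11[_]1___   (p1,_)→(p1,1,←)
state=p1 head=3 tape=0#1[1]11___   (p1,1)→(p1,_,→)
state=p1 head=4 tape=0#1_[1]1___   (p1,1)→(p1,_,→)
state=p1 head=5 tape=0#1__[1]___   (p1,1)→(p1,_,→)
state=p1 head=6 tape=0#1___[_]__   (p1,_)→(p1,1,←)
state=p1 head=5 tape=0#1__[_]1__   (p1,_)→(p1,1,←)
state=p1 head=4 tape=0#1_[_]11__   (p1,_)→(p1,1,←)
state=p1 head=3 tape=0#1[_]111__   (p1,_)→(p1,1,←)
state=p1 head=2 tape=0#[1]1111__   (p1,1)→(p1,_,→)
state=p1 head=3 tape=0#_[1]111__   (p1,1)→(p1,_,→)
state=p1 head=4 tape=0#__[1]11__   (p1,1)→(p1,_,→)
state=p1 head=5 tape=0#___[1]1__   (p1,1)→(p1,_,→)
state=p1 head=6 tape=0#____[1]__   (p1,1)→(p1,_,→)
state=p1 head=7 tape=0#_____[_]_   (p1,_)→(p1,1,←)
state=p1 head=6 tape=0#____[_]1_   (p1,_)→(p1,1,←)
state=p1 head=5 tape=0#___[_]11_   (p1,_)→(p1,1,←)
state=p1 head=4 tape=0#__[_]111_   (p1,_)→(p1,1,←)
state=p1 head=3 tape=0#_[_]1111_   (p1,_)→(p1,1,←)
state=p1 head=2 tape=0#[_]11111_   (p1,_)→(p1,1,←)
state=p1 head=1 tape=0[#]111111_   (p1,#)→(p1,0,→)
state=p1 head=2 tape=00[1]11111_   (p1,1)→(p1,_,→)
state=p1 head=3 tape=00_[1]1111_   (p1,1)→(p1,_,→)
state=p1 head=4 tape=00__[1]111_   (p1,1)→(p1,_,→)
state=p1 head=5 tape=00___[1]11_   (p1,1)→(p1,_,→)
state=p1 head=6 tape=00____[1]1_   (p1,1)→(p1,_,→)
state=p1 head=7 tape=00_____[1]_   (p1,1)→(p1,_,→)
state=p1 head=8 tape=00______[_]   (p1,_)→(p1,1,←)
state=p1 head=7 tape=00_____[_]1   (p1,_)→(p1,1,←)
state=p1 head=6 tape=00____[_]11   (p1,_)→(p1,1,←)
state=p1 head=5 tape=00___[_]111   (p1,_)→(p1,1,←)
state=p1 head=4 tape=00__[_]1111   (p1,_)→(p1,1,←)
state=p1 head=3 tape=00_[_]11111   (p1,_)→(p1,1,←)
state=p1 head=2 tape=00[_]111111   (p1,_)→(p1,1,←)
state=p1 head=1 tape=0[0]1111111
Cell 1 holds 0 when M halts.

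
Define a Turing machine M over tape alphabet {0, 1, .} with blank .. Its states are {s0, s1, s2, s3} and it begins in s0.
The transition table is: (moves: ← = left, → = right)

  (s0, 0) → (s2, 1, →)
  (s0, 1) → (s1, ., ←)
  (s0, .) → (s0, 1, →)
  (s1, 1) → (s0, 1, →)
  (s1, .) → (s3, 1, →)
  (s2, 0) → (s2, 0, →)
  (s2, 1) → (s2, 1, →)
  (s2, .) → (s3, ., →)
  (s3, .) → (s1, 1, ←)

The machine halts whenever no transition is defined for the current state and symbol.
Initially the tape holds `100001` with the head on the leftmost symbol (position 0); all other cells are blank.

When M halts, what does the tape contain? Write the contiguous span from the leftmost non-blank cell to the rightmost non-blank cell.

111000111

s0 | .[1]00001..   read 1 → write ., move ←, go to s1
s1 | [.].00001..   read . → write 1, move →, go to s3
s3 | 1[.]00001..   read . → write 1, move ←, go to s1
s1 | [1]100001..   read 1 → write 1, move →, go to s0
s0 | 1[1]00001..   read 1 → write ., move ←, go to s1
s1 | [1].00001..   read 1 → write 1, move →, go to s0
s0 | 1[.]00001..   read . → write 1, move →, go to s0
s0 | 11[0]0001..   read 0 → write 1, move →, go to s2
s2 | 111[0]001..   read 0 → write 0, move →, go to s2
s2 | 1110[0]01..   read 0 → write 0, move →, go to s2
s2 | 11100[0]1..   read 0 → write 0, move →, go to s2
s2 | 111000[1]..   read 1 → write 1, move →, go to s2
s2 | 1110001[.].   read . → write ., move →, go to s3
s3 | 1110001.[.]   read . → write 1, move ←, go to s1
s1 | 1110001[.]1   read . → write 1, move →, go to s3
s3 | 11100011[1]
The non-blank tape span at halt is 111000111.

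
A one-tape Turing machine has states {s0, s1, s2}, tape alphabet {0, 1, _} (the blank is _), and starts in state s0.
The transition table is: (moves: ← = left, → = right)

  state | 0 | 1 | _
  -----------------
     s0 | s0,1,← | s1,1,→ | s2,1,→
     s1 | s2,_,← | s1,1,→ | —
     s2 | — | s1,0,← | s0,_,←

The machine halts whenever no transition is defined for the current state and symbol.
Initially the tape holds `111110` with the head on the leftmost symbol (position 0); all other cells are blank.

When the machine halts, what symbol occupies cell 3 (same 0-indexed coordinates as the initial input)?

state=s0 head=0 tape=_[1]11110   (s0,1)→(s1,1,→)
state=s1 head=1 tape=_1[1]1110   (s1,1)→(s1,1,→)
state=s1 head=2 tape=_11[1]110   (s1,1)→(s1,1,→)
state=s1 head=3 tape=_111[1]10   (s1,1)→(s1,1,→)
state=s1 head=4 tape=_1111[1]0   (s1,1)→(s1,1,→)
state=s1 head=5 tape=_11111[0]   (s1,0)→(s2,_,←)
state=s2 head=4 tape=_1111[1]_   (s2,1)→(s1,0,←)
state=s1 head=3 tape=_111[1]0_   (s1,1)→(s1,1,→)
state=s1 head=4 tape=_1111[0]_   (s1,0)→(s2,_,←)
state=s2 head=3 tape=_111[1]__   (s2,1)→(s1,0,←)
state=s1 head=2 tape=_11[1]0__   (s1,1)→(s1,1,→)
state=s1 head=3 tape=_111[0]__   (s1,0)→(s2,_,←)
state=s2 head=2 tape=_11[1]___   (s2,1)→(s1,0,←)
state=s1 head=1 tape=_1[1]0___   (s1,1)→(s1,1,→)
state=s1 head=2 tape=_11[0]___   (s1,0)→(s2,_,←)
state=s2 head=1 tape=_1[1]____   (s2,1)→(s1,0,←)
state=s1 head=0 tape=_[1]0____   (s1,1)→(s1,1,→)
state=s1 head=1 tape=_1[0]____   (s1,0)→(s2,_,←)
state=s2 head=0 tape=_[1]_____   (s2,1)→(s1,0,←)
state=s1 head=-1 tape=[_]0_____
Cell 3 holds _ when M halts.

_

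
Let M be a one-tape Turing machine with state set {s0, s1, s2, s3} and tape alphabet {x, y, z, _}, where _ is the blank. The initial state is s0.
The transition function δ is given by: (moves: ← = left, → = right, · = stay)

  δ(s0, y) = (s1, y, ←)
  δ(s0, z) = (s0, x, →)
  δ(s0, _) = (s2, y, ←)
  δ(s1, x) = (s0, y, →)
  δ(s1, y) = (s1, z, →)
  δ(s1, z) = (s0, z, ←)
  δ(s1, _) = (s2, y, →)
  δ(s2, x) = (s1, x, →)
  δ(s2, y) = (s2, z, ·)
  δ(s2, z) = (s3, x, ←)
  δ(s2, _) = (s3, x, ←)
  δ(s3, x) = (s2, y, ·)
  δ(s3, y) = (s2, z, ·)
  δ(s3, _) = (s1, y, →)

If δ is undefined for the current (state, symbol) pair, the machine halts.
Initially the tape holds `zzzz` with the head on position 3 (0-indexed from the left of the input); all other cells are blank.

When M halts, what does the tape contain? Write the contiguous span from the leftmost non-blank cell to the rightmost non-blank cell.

state=s0 head=3 tape=zzz[z]___   (s0,z)→(s0,x,→)
state=s0 head=4 tape=zzzx[_]__   (s0,_)→(s2,y,←)
state=s2 head=3 tape=zzz[x]y__   (s2,x)→(s1,x,→)
state=s1 head=4 tape=zzzx[y]__   (s1,y)→(s1,z,→)
state=s1 head=5 tape=zzzxz[_]_   (s1,_)→(s2,y,→)
state=s2 head=6 tape=zzzxzy[_]   (s2,_)→(s3,x,←)
state=s3 head=5 tape=zzzxz[y]x   (s3,y)→(s2,z,·)
state=s2 head=5 tape=zzzxz[z]x   (s2,z)→(s3,x,←)
state=s3 head=4 tape=zzzx[z]xx
The non-blank tape span at halt is zzzxzxx.

zzzxzxx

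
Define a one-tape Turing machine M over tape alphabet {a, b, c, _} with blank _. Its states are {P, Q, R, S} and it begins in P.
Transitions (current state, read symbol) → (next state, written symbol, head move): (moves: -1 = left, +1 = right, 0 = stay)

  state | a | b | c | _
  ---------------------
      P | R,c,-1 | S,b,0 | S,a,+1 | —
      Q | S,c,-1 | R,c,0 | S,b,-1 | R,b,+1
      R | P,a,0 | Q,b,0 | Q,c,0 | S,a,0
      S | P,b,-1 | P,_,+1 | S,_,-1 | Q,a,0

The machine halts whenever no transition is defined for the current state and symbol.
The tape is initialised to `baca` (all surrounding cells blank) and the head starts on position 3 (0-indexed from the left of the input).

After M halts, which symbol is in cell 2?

_

state=P head=3 tape=bac[a]_   (P,a)→(R,c,-1)
state=R head=2 tape=ba[c]c_   (R,c)→(Q,c,0)
state=Q head=2 tape=ba[c]c_   (Q,c)→(S,b,-1)
state=S head=1 tape=b[a]bc_   (S,a)→(P,b,-1)
state=P head=0 tape=[b]bbc_   (P,b)→(S,b,0)
state=S head=0 tape=[b]bbc_   (S,b)→(P,_,+1)
state=P head=1 tape=_[b]bc_   (P,b)→(S,b,0)
state=S head=1 tape=_[b]bc_   (S,b)→(P,_,+1)
state=P head=2 tape=__[b]c_   (P,b)→(S,b,0)
state=S head=2 tape=__[b]c_   (S,b)→(P,_,+1)
state=P head=3 tape=___[c]_   (P,c)→(S,a,+1)
state=S head=4 tape=___a[_]   (S,_)→(Q,a,0)
state=Q head=4 tape=___a[a]   (Q,a)→(S,c,-1)
state=S head=3 tape=___[a]c   (S,a)→(P,b,-1)
state=P head=2 tape=__[_]bc
Cell 2 holds _ when M halts.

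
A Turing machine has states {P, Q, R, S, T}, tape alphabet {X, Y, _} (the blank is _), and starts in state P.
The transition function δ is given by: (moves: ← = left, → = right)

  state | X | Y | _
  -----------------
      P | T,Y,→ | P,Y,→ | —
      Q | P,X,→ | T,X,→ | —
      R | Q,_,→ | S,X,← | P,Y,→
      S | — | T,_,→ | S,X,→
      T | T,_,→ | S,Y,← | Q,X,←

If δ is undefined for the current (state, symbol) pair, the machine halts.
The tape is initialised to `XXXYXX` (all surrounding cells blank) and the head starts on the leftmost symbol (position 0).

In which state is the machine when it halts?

Q

state=P head=0 tape=[X]XXYXX_   (P,X)→(T,Y,→)
state=T head=1 tape=Y[X]XYXX_   (T,X)→(T,_,→)
state=T head=2 tape=Y_[X]YXX_   (T,X)→(T,_,→)
state=T head=3 tape=Y__[Y]XX_   (T,Y)→(S,Y,←)
state=S head=2 tape=Y_[_]YXX_   (S,_)→(S,X,→)
state=S head=3 tape=Y_X[Y]XX_   (S,Y)→(T,_,→)
state=T head=4 tape=Y_X_[X]X_   (T,X)→(T,_,→)
state=T head=5 tape=Y_X__[X]_   (T,X)→(T,_,→)
state=T head=6 tape=Y_X___[_]   (T,_)→(Q,X,←)
state=Q head=5 tape=Y_X__[_]X
No transition is defined for (Q, _); M halts in state Q.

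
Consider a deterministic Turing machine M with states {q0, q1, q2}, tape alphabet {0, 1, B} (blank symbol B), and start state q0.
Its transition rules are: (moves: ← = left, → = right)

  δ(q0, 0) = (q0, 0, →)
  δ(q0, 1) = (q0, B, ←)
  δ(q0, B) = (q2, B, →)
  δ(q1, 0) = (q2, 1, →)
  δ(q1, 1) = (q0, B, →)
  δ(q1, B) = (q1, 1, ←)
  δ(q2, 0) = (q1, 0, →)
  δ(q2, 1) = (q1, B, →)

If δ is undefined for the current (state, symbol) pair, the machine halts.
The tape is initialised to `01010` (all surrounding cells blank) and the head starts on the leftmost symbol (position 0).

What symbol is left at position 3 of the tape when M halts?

state=q0 head=0 tape=[0]1010BB   (q0,0)→(q0,0,→)
state=q0 head=1 tape=0[1]010BB   (q0,1)→(q0,B,←)
state=q0 head=0 tape=[0]B010BB   (q0,0)→(q0,0,→)
state=q0 head=1 tape=0[B]010BB   (q0,B)→(q2,B,→)
state=q2 head=2 tape=0B[0]10BB   (q2,0)→(q1,0,→)
state=q1 head=3 tape=0B0[1]0BB   (q1,1)→(q0,B,→)
state=q0 head=4 tape=0B0B[0]BB   (q0,0)→(q0,0,→)
state=q0 head=5 tape=0B0B0[B]B   (q0,B)→(q2,B,→)
state=q2 head=6 tape=0B0B0B[B]
Cell 3 holds B when M halts.

B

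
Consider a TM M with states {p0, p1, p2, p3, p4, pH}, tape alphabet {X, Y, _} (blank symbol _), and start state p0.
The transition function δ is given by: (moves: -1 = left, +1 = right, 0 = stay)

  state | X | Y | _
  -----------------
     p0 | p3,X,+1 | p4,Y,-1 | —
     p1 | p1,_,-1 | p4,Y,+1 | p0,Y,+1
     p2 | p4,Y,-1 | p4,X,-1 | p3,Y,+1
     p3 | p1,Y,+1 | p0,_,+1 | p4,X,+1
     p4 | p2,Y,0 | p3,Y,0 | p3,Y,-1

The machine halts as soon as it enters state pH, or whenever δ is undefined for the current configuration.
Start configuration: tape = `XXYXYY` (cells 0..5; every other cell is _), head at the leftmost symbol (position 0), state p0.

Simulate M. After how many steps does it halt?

15

p0 | [X]XYXYY_   read X → write X, move +1, go to p3
p3 | X[X]YXYY_   read X → write Y, move +1, go to p1
p1 | XY[Y]XYY_   read Y → write Y, move +1, go to p4
p4 | XYY[X]YY_   read X → write Y, move 0, go to p2
p2 | XYY[Y]YY_   read Y → write X, move -1, go to p4
p4 | XY[Y]XYY_   read Y → write Y, move 0, go to p3
p3 | XY[Y]XYY_   read Y → write _, move +1, go to p0
p0 | XY_[X]YY_   read X → write X, move +1, go to p3
p3 | XY_X[Y]Y_   read Y → write _, move +1, go to p0
p0 | XY_X_[Y]_   read Y → write Y, move -1, go to p4
p4 | XY_X[_]Y_   read _ → write Y, move -1, go to p3
p3 | XY_[X]YY_   read X → write Y, move +1, go to p1
p1 | XY_Y[Y]Y_   read Y → write Y, move +1, go to p4
p4 | XY_YY[Y]_   read Y → write Y, move 0, go to p3
p3 | XY_YY[Y]_   read Y → write _, move +1, go to p0
p0 | XY_YY_[_]
M halts after 15 transitions.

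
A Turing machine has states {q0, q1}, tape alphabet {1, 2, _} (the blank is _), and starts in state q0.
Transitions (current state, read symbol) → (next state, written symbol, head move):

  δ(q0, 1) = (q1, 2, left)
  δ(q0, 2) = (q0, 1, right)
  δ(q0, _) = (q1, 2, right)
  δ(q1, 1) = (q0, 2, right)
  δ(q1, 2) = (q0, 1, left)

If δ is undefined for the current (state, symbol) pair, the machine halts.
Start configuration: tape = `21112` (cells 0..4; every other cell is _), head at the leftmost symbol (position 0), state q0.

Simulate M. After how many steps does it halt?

q0 | [2]1112__   read 2 → write 1, move right, go to q0
q0 | 1[1]112__   read 1 → write 2, move left, go to q1
q1 | [1]2112__   read 1 → write 2, move right, go to q0
q0 | 2[2]112__   read 2 → write 1, move right, go to q0
q0 | 21[1]12__   read 1 → write 2, move left, go to q1
q1 | 2[1]212__   read 1 → write 2, move right, go to q0
q0 | 22[2]12__   read 2 → write 1, move right, go to q0
q0 | 221[1]2__   read 1 → write 2, move left, go to q1
q1 | 22[1]22__   read 1 → write 2, move right, go to q0
q0 | 222[2]2__   read 2 → write 1, move right, go to q0
q0 | 2221[2]__   read 2 → write 1, move right, go to q0
q0 | 22211[_]_   read _ → write 2, move right, go to q1
q1 | 222112[_]
M halts after 12 transitions.

12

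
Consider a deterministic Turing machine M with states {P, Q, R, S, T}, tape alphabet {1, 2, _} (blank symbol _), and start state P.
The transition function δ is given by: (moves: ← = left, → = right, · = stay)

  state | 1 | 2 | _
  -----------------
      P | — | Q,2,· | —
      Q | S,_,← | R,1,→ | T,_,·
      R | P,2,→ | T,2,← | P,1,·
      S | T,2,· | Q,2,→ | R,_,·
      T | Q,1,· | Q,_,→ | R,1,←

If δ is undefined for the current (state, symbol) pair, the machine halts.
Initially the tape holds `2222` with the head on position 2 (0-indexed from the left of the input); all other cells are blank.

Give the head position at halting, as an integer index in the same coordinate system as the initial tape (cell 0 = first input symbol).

state=P head=2 tape=22[2]2_   (P,2)→(Q,2,·)
state=Q head=2 tape=22[2]2_   (Q,2)→(R,1,→)
state=R head=3 tape=221[2]_   (R,2)→(T,2,←)
state=T head=2 tape=22[1]2_   (T,1)→(Q,1,·)
state=Q head=2 tape=22[1]2_   (Q,1)→(S,_,←)
state=S head=1 tape=2[2]_2_   (S,2)→(Q,2,→)
state=Q head=2 tape=22[_]2_   (Q,_)→(T,_,·)
state=T head=2 tape=22[_]2_   (T,_)→(R,1,←)
state=R head=1 tape=2[2]12_   (R,2)→(T,2,←)
state=T head=0 tape=[2]212_   (T,2)→(Q,_,→)
state=Q head=1 tape=_[2]12_   (Q,2)→(R,1,→)
state=R head=2 tape=_1[1]2_   (R,1)→(P,2,→)
state=P head=3 tape=_12[2]_   (P,2)→(Q,2,·)
state=Q head=3 tape=_12[2]_   (Q,2)→(R,1,→)
state=R head=4 tape=_121[_]   (R,_)→(P,1,·)
state=P head=4 tape=_121[1]
At halt the head is at cell 4.

4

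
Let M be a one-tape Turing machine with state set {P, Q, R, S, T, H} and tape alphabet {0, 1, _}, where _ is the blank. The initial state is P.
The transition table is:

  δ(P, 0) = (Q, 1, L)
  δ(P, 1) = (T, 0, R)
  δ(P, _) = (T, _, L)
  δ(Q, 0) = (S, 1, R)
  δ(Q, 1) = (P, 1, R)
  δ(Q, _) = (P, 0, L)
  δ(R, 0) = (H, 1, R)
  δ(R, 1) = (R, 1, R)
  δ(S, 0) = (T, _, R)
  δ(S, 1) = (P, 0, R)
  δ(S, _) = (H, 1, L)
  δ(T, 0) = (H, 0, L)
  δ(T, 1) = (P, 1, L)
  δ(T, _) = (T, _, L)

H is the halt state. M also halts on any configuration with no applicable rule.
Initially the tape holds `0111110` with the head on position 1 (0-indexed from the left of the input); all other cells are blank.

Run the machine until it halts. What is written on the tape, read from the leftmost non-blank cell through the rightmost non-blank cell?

1111000

P | 0[1]11110   read 1 → write 0, move R, go to T
T | 00[1]1110   read 1 → write 1, move L, go to P
P | 0[0]11110   read 0 → write 1, move L, go to Q
Q | [0]111110   read 0 → write 1, move R, go to S
S | 1[1]11110   read 1 → write 0, move R, go to P
P | 10[1]1110   read 1 → write 0, move R, go to T
T | 100[1]110   read 1 → write 1, move L, go to P
P | 10[0]1110   read 0 → write 1, move L, go to Q
Q | 1[0]11110   read 0 → write 1, move R, go to S
S | 11[1]1110   read 1 → write 0, move R, go to P
P | 110[1]110   read 1 → write 0, move R, go to T
T | 1100[1]10   read 1 → write 1, move L, go to P
P | 110[0]110   read 0 → write 1, move L, go to Q
Q | 11[0]1110   read 0 → write 1, move R, go to S
S | 111[1]110   read 1 → write 0, move R, go to P
P | 1110[1]10   read 1 → write 0, move R, go to T
T | 11100[1]0   read 1 → write 1, move L, go to P
P | 1110[0]10   read 0 → write 1, move L, go to Q
Q | 111[0]110   read 0 → write 1, move R, go to S
S | 1111[1]10   read 1 → write 0, move R, go to P
P | 11110[1]0   read 1 → write 0, move R, go to T
T | 111100[0]   read 0 → write 0, move L, go to H
H | 11110[0]0
The non-blank tape span at halt is 1111000.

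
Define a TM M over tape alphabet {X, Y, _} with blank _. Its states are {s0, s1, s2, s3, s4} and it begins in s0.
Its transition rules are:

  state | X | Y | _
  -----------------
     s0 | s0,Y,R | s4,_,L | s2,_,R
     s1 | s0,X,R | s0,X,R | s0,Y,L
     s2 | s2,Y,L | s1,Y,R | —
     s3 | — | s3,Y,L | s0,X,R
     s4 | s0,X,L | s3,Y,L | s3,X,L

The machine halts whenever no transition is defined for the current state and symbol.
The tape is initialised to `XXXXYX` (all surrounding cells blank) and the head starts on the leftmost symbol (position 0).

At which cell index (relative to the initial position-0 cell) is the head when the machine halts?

-2

state=s0 head=0 tape=__[X]XXXYX   (s0,X)→(s0,Y,R)
state=s0 head=1 tape=__Y[X]XXYX   (s0,X)→(s0,Y,R)
state=s0 head=2 tape=__YY[X]XYX   (s0,X)→(s0,Y,R)
state=s0 head=3 tape=__YYY[X]YX   (s0,X)→(s0,Y,R)
state=s0 head=4 tape=__YYYY[Y]X   (s0,Y)→(s4,_,L)
state=s4 head=3 tape=__YYY[Y]_X   (s4,Y)→(s3,Y,L)
state=s3 head=2 tape=__YY[Y]Y_X   (s3,Y)→(s3,Y,L)
state=s3 head=1 tape=__Y[Y]YY_X   (s3,Y)→(s3,Y,L)
state=s3 head=0 tape=__[Y]YYY_X   (s3,Y)→(s3,Y,L)
state=s3 head=-1 tape=_[_]YYYY_X   (s3,_)→(s0,X,R)
state=s0 head=0 tape=_X[Y]YYY_X   (s0,Y)→(s4,_,L)
state=s4 head=-1 tape=_[X]_YYY_X   (s4,X)→(s0,X,L)
state=s0 head=-2 tape=[_]X_YYY_X   (s0,_)→(s2,_,R)
state=s2 head=-1 tape=_[X]_YYY_X   (s2,X)→(s2,Y,L)
state=s2 head=-2 tape=[_]Y_YYY_X
At halt the head is at cell -2.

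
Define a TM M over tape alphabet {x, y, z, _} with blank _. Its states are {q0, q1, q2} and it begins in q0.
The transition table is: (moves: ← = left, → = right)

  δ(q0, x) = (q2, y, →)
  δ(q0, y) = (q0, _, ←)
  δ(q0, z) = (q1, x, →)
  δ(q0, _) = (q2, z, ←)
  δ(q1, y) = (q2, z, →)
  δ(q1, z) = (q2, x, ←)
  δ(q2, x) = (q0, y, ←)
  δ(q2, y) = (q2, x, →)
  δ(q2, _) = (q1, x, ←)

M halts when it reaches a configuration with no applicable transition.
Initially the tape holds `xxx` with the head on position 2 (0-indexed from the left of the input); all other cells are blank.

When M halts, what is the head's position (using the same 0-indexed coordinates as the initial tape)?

4

q0 | xx[x]___   read x → write y, move →, go to q2
q2 | xxy[_]__   read _ → write x, move ←, go to q1
q1 | xx[y]x__   read y → write z, move →, go to q2
q2 | xxz[x]__   read x → write y, move ←, go to q0
q0 | xx[z]y__   read z → write x, move →, go to q1
q1 | xxx[y]__   read y → write z, move →, go to q2
q2 | xxxz[_]_   read _ → write x, move ←, go to q1
q1 | xxx[z]x_   read z → write x, move ←, go to q2
q2 | xx[x]xx_   read x → write y, move ←, go to q0
q0 | x[x]yxx_   read x → write y, move →, go to q2
q2 | xy[y]xx_   read y → write x, move →, go to q2
q2 | xyx[x]x_   read x → write y, move ←, go to q0
q0 | xy[x]yx_   read x → write y, move →, go to q2
q2 | xyy[y]x_   read y → write x, move →, go to q2
q2 | xyyx[x]_   read x → write y, move ←, go to q0
q0 | xyy[x]y_   read x → write y, move →, go to q2
q2 | xyyy[y]_   read y → write x, move →, go to q2
q2 | xyyyx[_]   read _ → write x, move ←, go to q1
q1 | xyyy[x]x
At halt the head is at cell 4.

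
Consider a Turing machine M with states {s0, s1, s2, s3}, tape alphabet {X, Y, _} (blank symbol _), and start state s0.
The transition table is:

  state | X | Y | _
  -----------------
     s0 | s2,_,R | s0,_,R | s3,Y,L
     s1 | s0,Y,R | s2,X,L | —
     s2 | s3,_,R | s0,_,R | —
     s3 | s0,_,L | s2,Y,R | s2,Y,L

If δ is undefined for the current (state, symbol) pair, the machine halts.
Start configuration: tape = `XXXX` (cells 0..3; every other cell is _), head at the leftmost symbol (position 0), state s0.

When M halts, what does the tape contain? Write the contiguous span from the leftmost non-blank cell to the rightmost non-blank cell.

state=s0 head=0 tape=_[X]XXX   (s0,X)→(s2,_,R)
state=s2 head=1 tape=__[X]XX   (s2,X)→(s3,_,R)
state=s3 head=2 tape=___[X]X   (s3,X)→(s0,_,L)
state=s0 head=1 tape=__[_]_X   (s0,_)→(s3,Y,L)
state=s3 head=0 tape=_[_]Y_X   (s3,_)→(s2,Y,L)
state=s2 head=-1 tape=[_]YY_X
The non-blank tape span at halt is YY_X.

YY_X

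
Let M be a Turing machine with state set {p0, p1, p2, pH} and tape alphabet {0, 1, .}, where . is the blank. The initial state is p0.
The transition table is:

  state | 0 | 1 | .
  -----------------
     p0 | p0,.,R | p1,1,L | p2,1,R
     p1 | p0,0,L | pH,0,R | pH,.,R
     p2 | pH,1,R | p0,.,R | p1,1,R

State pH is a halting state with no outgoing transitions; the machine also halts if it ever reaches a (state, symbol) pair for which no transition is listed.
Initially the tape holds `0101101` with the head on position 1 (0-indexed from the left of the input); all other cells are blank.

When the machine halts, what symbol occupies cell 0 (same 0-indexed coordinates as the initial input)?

p0 | .0[1]01101   read 1 → write 1, move L, go to p1
p1 | .[0]101101   read 0 → write 0, move L, go to p0
p0 | [.]0101101   read . → write 1, move R, go to p2
p2 | 1[0]101101   read 0 → write 1, move R, go to pH
pH | 11[1]01101
Cell 0 holds 1 when M halts.

1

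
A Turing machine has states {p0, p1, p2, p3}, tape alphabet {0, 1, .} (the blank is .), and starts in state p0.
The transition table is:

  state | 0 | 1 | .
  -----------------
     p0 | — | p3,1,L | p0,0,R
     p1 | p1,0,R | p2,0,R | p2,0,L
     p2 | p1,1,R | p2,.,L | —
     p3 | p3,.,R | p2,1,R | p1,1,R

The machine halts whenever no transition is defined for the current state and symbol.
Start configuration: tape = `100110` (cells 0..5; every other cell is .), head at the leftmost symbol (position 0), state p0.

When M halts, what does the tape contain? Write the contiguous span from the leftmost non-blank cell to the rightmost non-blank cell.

p0 | ..[1]00110   read 1 → write 1, move L, go to p3
p3 | .[.]100110   read . → write 1, move R, go to p1
p1 | .1[1]00110   read 1 → write 0, move R, go to p2
p2 | .10[0]0110   read 0 → write 1, move R, go to p1
p1 | .101[0]110   read 0 → write 0, move R, go to p1
p1 | .1010[1]10   read 1 → write 0, move R, go to p2
p2 | .10100[1]0   read 1 → write ., move L, go to p2
p2 | .1010[0].0   read 0 → write 1, move R, go to p1
p1 | .10101[.]0   read . → write 0, move L, go to p2
p2 | .1010[1]00   read 1 → write ., move L, go to p2
p2 | .101[0].00   read 0 → write 1, move R, go to p1
p1 | .1011[.]00   read . → write 0, move L, go to p2
p2 | .101[1]000   read 1 → write ., move L, go to p2
p2 | .10[1].000   read 1 → write ., move L, go to p2
p2 | .1[0]..000   read 0 → write 1, move R, go to p1
p1 | .11[.].000   read . → write 0, move L, go to p2
p2 | .1[1]0.000   read 1 → write ., move L, go to p2
p2 | .[1].0.000   read 1 → write ., move L, go to p2
p2 | [.]..0.000
The non-blank tape span at halt is 0.000.

0.000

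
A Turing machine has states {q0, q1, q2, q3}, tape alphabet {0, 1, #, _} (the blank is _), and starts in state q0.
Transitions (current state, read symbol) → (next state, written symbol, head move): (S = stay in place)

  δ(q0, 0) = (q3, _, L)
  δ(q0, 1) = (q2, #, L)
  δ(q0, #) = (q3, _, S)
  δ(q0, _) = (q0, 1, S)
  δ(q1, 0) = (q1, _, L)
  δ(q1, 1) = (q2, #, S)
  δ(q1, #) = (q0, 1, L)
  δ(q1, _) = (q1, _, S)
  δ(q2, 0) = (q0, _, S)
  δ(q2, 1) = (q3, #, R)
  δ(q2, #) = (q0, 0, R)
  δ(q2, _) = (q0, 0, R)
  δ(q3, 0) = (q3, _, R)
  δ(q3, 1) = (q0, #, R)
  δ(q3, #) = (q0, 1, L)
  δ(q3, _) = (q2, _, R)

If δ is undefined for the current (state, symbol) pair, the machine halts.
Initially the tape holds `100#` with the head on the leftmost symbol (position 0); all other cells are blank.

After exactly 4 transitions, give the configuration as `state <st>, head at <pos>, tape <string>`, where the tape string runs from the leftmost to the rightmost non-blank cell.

state q2, head at 1, tape 0_00#

state=q0 head=0 tape=_[1]00#   (q0,1)→(q2,#,L)
state=q2 head=-1 tape=[_]#00#   (q2,_)→(q0,0,R)
state=q0 head=0 tape=0[#]00#   (q0,#)→(q3,_,S)
state=q3 head=0 tape=0[_]00#   (q3,_)→(q2,_,R)
state=q2 head=1 tape=0_[0]0#
After 4 steps: state q2, head at 1, tape 0_00#.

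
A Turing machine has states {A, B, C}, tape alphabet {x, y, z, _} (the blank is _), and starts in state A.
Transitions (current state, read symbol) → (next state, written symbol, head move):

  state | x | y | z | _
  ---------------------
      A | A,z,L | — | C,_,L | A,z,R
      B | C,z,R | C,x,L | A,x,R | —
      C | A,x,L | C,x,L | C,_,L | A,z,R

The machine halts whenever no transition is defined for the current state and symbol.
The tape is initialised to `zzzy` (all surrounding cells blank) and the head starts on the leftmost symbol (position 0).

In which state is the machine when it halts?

state=A head=0 tape=___[z]zzy   (A,z)→(C,_,L)
state=C head=-1 tape=__[_]_zzy   (C,_)→(A,z,R)
state=A head=0 tape=__z[_]zzy   (A,_)→(A,z,R)
state=A head=1 tape=__zz[z]zy   (A,z)→(C,_,L)
state=C head=0 tape=__z[z]_zy   (C,z)→(C,_,L)
state=C head=-1 tape=__[z]__zy   (C,z)→(C,_,L)
state=C head=-2 tape=_[_]___zy   (C,_)→(A,z,R)
state=A head=-1 tape=_z[_]__zy   (A,_)→(A,z,R)
state=A head=0 tape=_zz[_]_zy   (A,_)→(A,z,R)
state=A head=1 tape=_zzz[_]zy   (A,_)→(A,z,R)
state=A head=2 tape=_zzzz[z]y   (A,z)→(C,_,L)
state=C head=1 tape=_zzz[z]_y   (C,z)→(C,_,L)
state=C head=0 tape=_zz[z]__y   (C,z)→(C,_,L)
state=C head=-1 tape=_z[z]___y   (C,z)→(C,_,L)
state=C head=-2 tape=_[z]____y   (C,z)→(C,_,L)
state=C head=-3 tape=[_]_____y   (C,_)→(A,z,R)
state=A head=-2 tape=z[_]____y   (A,_)→(A,z,R)
state=A head=-1 tape=zz[_]___y   (A,_)→(A,z,R)
state=A head=0 tape=zzz[_]__y   (A,_)→(A,z,R)
state=A head=1 tape=zzzz[_]_y   (A,_)→(A,z,R)
state=A head=2 tape=zzzzz[_]y   (A,_)→(A,z,R)
state=A head=3 tape=zzzzzz[y]
No transition is defined for (A, y); M halts in state A.

A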